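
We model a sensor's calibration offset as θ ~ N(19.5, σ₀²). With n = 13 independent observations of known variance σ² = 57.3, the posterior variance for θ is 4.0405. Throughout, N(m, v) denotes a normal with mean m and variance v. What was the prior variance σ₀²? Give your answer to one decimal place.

σ₀² = 48.5

Posterior precision equals prior precision plus data precision: 1/σ_n² = 1/σ₀² + n/σ².
So 1/σ₀² = 1/4.0405 − 13/57.3 = 0.247494 − 0.226876 = 0.020618.
Hence σ₀² = 1/0.020618 ≈ 48.5.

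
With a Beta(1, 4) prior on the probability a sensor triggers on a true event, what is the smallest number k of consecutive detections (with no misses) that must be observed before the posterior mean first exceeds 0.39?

k = 2

After k detections and 0 misses the posterior is Beta(1+k, 4), with mean (1+k)/(1+4+k).
Set (1+k)/(5+k) > 0.39 and solve: k > (0.39·5 − 1)/(1 − 0.39) = 1.557.
The smallest integer exceeding 1.557 is 2, and checking k=2: (3)/(7) = 0.4286 > 0.39.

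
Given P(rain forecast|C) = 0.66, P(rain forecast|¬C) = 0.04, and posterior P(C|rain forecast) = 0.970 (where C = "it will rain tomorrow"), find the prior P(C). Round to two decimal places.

P(C) = 0.66

Bayes' rule in odds form gives O(C|E) = O(C)·[P(E|C)/P(E|¬C)], hence O(C) = O(C|E)/LR.
Posterior odds = 0.970/(1−0.970) = 32.3333. LR = 0.66/0.04 = 16.5000.
Prior odds = 32.3333/16.5000 = 1.9596, so P(C) = 1.9596/(1+1.9596) ≈ 0.66.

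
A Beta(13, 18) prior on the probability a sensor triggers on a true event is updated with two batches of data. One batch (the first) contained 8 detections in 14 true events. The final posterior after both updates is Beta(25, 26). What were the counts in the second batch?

4 detections and 2 misses

Because Beta–binomial updating is additive in the counts, the combined data contributed (α_post−α_prior, β_post−β_prior) successes and failures.
Total across both batches: 25−13=12 detections, 26−18=8 misses.
Subtract the first batch: 12−8=4 detections and 8−6=2 misses.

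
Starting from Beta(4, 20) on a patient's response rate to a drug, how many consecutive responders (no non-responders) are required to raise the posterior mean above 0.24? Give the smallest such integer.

k = 3

After k responders and 0 non-responders the posterior is Beta(4+k, 20), with mean (4+k)/(4+20+k).
Set (4+k)/(24+k) > 0.24 and solve: k > (0.24·24 − 4)/(1 − 0.24) = 2.316.
The smallest integer exceeding 2.316 is 3, and checking k=3: (7)/(27) = 0.2593 > 0.24.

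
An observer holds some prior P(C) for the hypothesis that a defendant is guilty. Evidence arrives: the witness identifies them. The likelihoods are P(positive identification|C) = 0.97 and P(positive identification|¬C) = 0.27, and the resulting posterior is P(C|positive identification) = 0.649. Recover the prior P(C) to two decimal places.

In odds form, posterior odds = prior odds × likelihood ratio, so prior odds = posterior odds ÷ LR.
Posterior odds = 0.649/(1−0.649) = 1.8490. LR = 0.97/0.27 = 3.5926.
Prior odds = 1.8490/3.5926 = 0.5147, so P(C) = 0.5147/(1+0.5147) ≈ 0.34.

P(C) = 0.34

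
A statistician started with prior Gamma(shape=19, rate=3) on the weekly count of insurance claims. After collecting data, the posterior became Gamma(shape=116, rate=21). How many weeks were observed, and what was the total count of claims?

n = 18 weeks with total 97 claims

A Gamma(α, β) prior (rate parametrization) on a Poisson rate with n observations summing to S gives posterior Gamma(α+S, β+n).
Matching: Σxᵢ = 116 − 19 = 97 and n = 21 − 3 = 18.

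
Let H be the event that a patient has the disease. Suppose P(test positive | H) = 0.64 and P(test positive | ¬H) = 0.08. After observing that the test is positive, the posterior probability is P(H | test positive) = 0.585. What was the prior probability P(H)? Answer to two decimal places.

In odds form, posterior odds = prior odds × likelihood ratio, so prior odds = posterior odds ÷ LR.
Posterior odds = 0.585/(1−0.585) = 1.4096. LR = 0.64/0.08 = 8.0000.
Prior odds = 1.4096/8.0000 = 0.1762, so P(H) = 0.1762/(1+0.1762) ≈ 0.15.

P(H) = 0.15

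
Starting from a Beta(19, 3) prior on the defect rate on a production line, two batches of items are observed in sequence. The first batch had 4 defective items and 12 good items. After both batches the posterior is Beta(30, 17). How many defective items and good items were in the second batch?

7 defective items and 2 good items

Sequential conjugate updates are equivalent to a single update on the pooled data, so total successes = posterior α − prior α and total failures = posterior β − prior β.
Total across both batches: 30−19=11 defective items, 17−3=14 good items.
Subtract the first batch: 11−4=7 defective items and 14−12=2 good items.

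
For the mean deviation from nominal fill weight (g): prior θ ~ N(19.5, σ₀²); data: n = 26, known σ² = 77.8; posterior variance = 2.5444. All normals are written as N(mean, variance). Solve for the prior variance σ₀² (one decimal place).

For the Normal–Normal model with known σ², precisions add: τ_n = τ₀ + n/σ².
So 1/σ₀² = 1/2.5444 − 26/77.8 = 0.393020 − 0.334190 = 0.058830.
Hence σ₀² = 1/0.058830 ≈ 17.0.

σ₀² = 17.0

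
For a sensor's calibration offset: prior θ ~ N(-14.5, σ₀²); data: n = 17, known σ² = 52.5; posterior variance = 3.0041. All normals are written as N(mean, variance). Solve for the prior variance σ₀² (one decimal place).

Posterior precision equals prior precision plus data precision: 1/σ_n² = 1/σ₀² + n/σ².
So 1/σ₀² = 1/3.0041 − 17/52.5 = 0.332878 − 0.323810 = 0.009068.
Hence σ₀² = 1/0.009068 ≈ 110.3.

σ₀² = 110.3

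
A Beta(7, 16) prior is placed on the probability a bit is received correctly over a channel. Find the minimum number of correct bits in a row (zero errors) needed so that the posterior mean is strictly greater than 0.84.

After k correct bits and 0 errors the posterior is Beta(7+k, 16), with mean (7+k)/(7+16+k).
Set (7+k)/(23+k) > 0.84 and solve: k > (0.84·23 − 7)/(1 − 0.84) = 77.000.
The smallest integer exceeding 77.000 is 78, and checking k=78: (85)/(101) = 0.8416 > 0.84.

k = 78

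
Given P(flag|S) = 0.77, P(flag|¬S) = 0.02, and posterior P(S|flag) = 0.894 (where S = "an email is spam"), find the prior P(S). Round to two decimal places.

Bayes' rule in odds form gives O(S|E) = O(S)·[P(E|S)/P(E|¬S)], hence O(S) = O(S|E)/LR.
Posterior odds = 0.894/(1−0.894) = 8.4340. LR = 0.77/0.02 = 38.5000.
Prior odds = 8.4340/38.5000 = 0.2191, so P(S) = 0.2191/(1+0.2191) ≈ 0.18.

P(S) = 0.18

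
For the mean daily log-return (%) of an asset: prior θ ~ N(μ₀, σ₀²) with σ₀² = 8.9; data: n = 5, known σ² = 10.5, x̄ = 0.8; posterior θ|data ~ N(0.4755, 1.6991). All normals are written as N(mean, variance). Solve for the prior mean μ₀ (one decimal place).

μ₀ = -0.9

The posterior mean is a precision-weighted average: μ_n = (τ₀μ₀ + τ_data·x̄)/(τ₀+τ_data), with τ₀=1/σ₀² and τ_data=n/σ².
Here τ₀ = 1/8.9 = 0.112360 and τ_data = 5/10.5 = 0.476190, so τ_n = 0.588550.
Rearranging for μ₀: μ₀ = (μ_n·τ_n − τ_data·x̄)/τ₀ = (0.4755·0.588550 − 0.476190·0.8) / 0.112360 = -0.101096/0.112360 ≈ -0.9.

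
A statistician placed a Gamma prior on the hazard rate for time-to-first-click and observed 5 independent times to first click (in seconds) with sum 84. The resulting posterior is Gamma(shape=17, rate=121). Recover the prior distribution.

Gamma(shape=12, rate=37)

Gamma–exponential conjugacy: posterior shape = α + n, posterior rate = β + Σtᵢ.
So α = 17 − 5 = 12 and β = 121 − 84 = 37.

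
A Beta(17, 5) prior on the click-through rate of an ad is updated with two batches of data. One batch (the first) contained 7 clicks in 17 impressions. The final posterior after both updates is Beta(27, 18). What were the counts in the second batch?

Sequential conjugate updates are equivalent to a single update on the pooled data, so total successes = posterior α − prior α and total failures = posterior β − prior β.
Total across both batches: 27−17=10 clicks, 18−5=13 non-clicks.
Subtract the first batch: 10−7=3 clicks and 13−10=3 non-clicks.

3 clicks and 3 non-clicks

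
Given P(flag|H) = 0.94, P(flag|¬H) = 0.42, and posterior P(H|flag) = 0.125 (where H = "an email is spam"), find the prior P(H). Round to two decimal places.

P(H) = 0.06

In odds form, posterior odds = prior odds × likelihood ratio, so prior odds = posterior odds ÷ LR.
Posterior odds = 0.125/(1−0.125) = 0.1429. LR = 0.94/0.42 = 2.2381.
Prior odds = 0.1429/2.2381 = 0.0638, so P(H) = 0.0638/(1+0.0638) ≈ 0.06.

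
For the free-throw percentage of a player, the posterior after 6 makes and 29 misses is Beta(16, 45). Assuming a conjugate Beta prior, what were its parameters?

Beta(10, 16)

Under Beta–binomial conjugacy the posterior parameters are (α+s, β+f).
So α = 16 − 6 = 10 and β = 45 − 29 = 16.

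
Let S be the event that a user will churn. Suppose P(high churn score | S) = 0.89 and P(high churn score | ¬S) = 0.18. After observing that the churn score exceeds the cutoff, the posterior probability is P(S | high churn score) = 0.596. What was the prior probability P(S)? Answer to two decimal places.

P(S) = 0.23

In odds form, posterior odds = prior odds × likelihood ratio, so prior odds = posterior odds ÷ LR.
Posterior odds = 0.596/(1−0.596) = 1.4752. LR = 0.89/0.18 = 4.9444.
Prior odds = 1.4752/4.9444 = 0.2984, so P(S) = 0.2984/(1+0.2984) ≈ 0.23.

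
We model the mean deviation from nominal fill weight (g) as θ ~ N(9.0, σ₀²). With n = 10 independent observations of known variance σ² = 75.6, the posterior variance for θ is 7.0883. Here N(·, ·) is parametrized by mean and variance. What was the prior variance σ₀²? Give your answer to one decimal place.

For the Normal–Normal model with known σ², precisions add: τ_n = τ₀ + n/σ².
So 1/σ₀² = 1/7.0883 − 10/75.6 = 0.141078 − 0.132275 = 0.008803.
Hence σ₀² = 1/0.008803 ≈ 113.6.

σ₀² = 113.6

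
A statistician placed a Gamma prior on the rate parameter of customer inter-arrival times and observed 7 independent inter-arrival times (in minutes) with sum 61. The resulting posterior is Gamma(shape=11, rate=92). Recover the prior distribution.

For an exponential likelihood with a Gamma(α, β) prior on the rate, n observations with total T give posterior Gamma(α+n, β+T).
So α = 11 − 7 = 4 and β = 92 − 61 = 31.

Gamma(shape=4, rate=31)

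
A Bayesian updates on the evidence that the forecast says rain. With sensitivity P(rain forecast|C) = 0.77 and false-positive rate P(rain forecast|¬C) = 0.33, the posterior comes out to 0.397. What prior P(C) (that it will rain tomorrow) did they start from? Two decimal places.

P(C) = 0.22

Bayes' rule in odds form gives O(C|E) = O(C)·[P(E|C)/P(E|¬C)], hence O(C) = O(C|E)/LR.
Posterior odds = 0.397/(1−0.397) = 0.6584. LR = 0.77/0.33 = 2.3333.
Prior odds = 0.6584/2.3333 = 0.2822, so P(C) = 0.2822/(1+0.2822) ≈ 0.22.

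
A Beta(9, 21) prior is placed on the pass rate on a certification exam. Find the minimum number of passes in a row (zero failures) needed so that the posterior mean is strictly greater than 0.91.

k = 204

After k passes and 0 failures the posterior is Beta(9+k, 21), with mean (9+k)/(9+21+k).
Set (9+k)/(30+k) > 0.91 and solve: k > (0.91·30 − 9)/(1 − 0.91) = 203.333.
The smallest integer exceeding 203.333 is 204, and checking k=204: (213)/(234) = 0.9103 > 0.91.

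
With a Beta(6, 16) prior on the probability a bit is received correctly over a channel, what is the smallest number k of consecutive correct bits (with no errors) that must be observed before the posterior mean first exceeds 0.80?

After k correct bits and 0 errors the posterior is Beta(6+k, 16), with mean (6+k)/(6+16+k).
Set (6+k)/(22+k) > 0.80 and solve: k > (0.80·22 − 6)/(1 − 0.80) = 58.000.
The smallest integer exceeding 58.000 is 59.

k = 59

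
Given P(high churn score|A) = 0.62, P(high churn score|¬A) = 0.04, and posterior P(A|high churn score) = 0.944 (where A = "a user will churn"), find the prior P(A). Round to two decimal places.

P(A) = 0.52

In odds form, posterior odds = prior odds × likelihood ratio, so prior odds = posterior odds ÷ LR.
Posterior odds = 0.944/(1−0.944) = 16.8571. LR = 0.62/0.04 = 15.5000.
Prior odds = 16.8571/15.5000 = 1.0876, so P(A) = 1.0876/(1+1.0876) ≈ 0.52.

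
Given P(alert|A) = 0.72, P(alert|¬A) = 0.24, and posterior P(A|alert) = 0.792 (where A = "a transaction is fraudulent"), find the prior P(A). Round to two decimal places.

In odds form, posterior odds = prior odds × likelihood ratio, so prior odds = posterior odds ÷ LR.
Posterior odds = 0.792/(1−0.792) = 3.8077. LR = 0.72/0.24 = 3.0000.
Prior odds = 3.8077/3.0000 = 1.2692, so P(A) = 1.2692/(1+1.2692) ≈ 0.56.

P(A) = 0.56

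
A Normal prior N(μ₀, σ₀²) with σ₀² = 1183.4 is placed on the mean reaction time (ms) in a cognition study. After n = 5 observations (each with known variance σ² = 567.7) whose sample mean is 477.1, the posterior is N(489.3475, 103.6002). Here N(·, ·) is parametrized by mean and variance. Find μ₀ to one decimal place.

μ₀ = 617.0

With known observation variance, the Normal–Normal posterior has precision τ_n = τ₀ + n/σ² and mean μ_n = (τ₀μ₀ + (n/σ²)x̄)/τ_n.
Here τ₀ = 1/1183.4 = 0.000845 and τ_data = 5/567.7 = 0.008807, so τ_n = 0.009652.
Rearranging for μ₀: μ₀ = (μ_n·τ_n − τ_data·x̄)/τ₀ = (489.3475·0.009652 − 0.008807·477.1) / 0.000845 = 0.521362/0.000845 ≈ 617.0.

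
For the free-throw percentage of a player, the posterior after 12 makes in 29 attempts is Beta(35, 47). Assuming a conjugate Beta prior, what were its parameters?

Beta(23, 30)

Beta is conjugate to the binomial likelihood: posterior = Beta(α+s, β+f).
So α = 35 − 12 = 23 and β = 47 − 17 = 30.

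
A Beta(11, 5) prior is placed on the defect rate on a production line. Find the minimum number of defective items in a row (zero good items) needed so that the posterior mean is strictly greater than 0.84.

k = 16

After k defective items and 0 good items the posterior is Beta(11+k, 5), with mean (11+k)/(11+5+k).
Set (11+k)/(16+k) > 0.84 and solve: k > (0.84·16 − 11)/(1 − 0.84) = 15.250.
The smallest integer exceeding 15.250 is 16, and checking k=16: (27)/(32) = 0.8438 > 0.84.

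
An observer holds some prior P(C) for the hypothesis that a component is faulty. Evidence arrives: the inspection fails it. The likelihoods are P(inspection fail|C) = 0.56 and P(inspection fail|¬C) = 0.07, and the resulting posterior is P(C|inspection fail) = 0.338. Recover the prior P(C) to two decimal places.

Bayes' rule in odds form gives O(C|E) = O(C)·[P(E|C)/P(E|¬C)], hence O(C) = O(C|E)/LR.
Posterior odds = 0.338/(1−0.338) = 0.5106. LR = 0.56/0.07 = 8.0000.
Prior odds = 0.5106/8.0000 = 0.0638, so P(C) = 0.0638/(1+0.0638) ≈ 0.06.

P(C) = 0.06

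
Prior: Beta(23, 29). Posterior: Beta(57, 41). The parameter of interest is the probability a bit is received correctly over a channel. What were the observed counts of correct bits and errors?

Under Beta–binomial conjugacy the posterior parameters are (a+s, b+f).
Match parameters: s=57−23=34, f=41−29=12.

34 correct bits and 12 errors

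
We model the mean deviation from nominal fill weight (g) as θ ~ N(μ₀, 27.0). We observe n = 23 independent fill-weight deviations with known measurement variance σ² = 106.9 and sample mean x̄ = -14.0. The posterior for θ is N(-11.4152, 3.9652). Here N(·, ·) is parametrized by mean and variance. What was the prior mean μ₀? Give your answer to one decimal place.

μ₀ = 3.6

With known observation variance, the Normal–Normal posterior has precision τ_n = τ₀ + n/σ² and mean μ_n = (τ₀μ₀ + (n/σ²)x̄)/τ_n.
Here τ₀ = 1/27.0 = 0.037037 and τ_data = 23/106.9 = 0.215154, so τ_n = 0.252191.
Rearranging for μ₀: μ₀ = (μ_n·τ_n − τ_data·x̄)/τ₀ = (-11.4152·0.252191 − 0.215154·-14.0) / 0.037037 = 0.133345/0.037037 ≈ 3.6.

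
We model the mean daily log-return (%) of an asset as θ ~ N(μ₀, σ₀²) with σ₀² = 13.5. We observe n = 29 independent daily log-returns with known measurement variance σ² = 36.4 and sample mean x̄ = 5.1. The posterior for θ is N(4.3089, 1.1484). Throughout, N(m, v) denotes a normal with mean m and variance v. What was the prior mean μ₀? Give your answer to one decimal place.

μ₀ = -4.2

With known observation variance, the Normal–Normal posterior has precision τ_n = τ₀ + n/σ² and mean μ_n = (τ₀μ₀ + (n/σ²)x̄)/τ_n.
Here τ₀ = 1/13.5 = 0.074074 and τ_data = 29/36.4 = 0.796703, so τ_n = 0.870777.
Rearranging for μ₀: μ₀ = (μ_n·τ_n − τ_data·x̄)/τ₀ = (4.3089·0.870777 − 0.796703·5.1) / 0.074074 = -0.311094/0.074074 ≈ -4.2.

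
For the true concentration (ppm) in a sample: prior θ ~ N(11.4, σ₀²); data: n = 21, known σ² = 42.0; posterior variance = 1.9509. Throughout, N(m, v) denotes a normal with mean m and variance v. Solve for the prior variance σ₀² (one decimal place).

σ₀² = 79.5

Posterior precision equals prior precision plus data precision: 1/σ_n² = 1/σ₀² + n/σ².
So 1/σ₀² = 1/1.9509 − 21/42.0 = 0.512584 − 0.500000 = 0.012584.
Hence σ₀² = 1/0.012584 ≈ 79.5.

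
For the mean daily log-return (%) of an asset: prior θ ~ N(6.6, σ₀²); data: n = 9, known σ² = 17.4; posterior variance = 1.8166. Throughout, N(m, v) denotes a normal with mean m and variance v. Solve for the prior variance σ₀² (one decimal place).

σ₀² = 30.1

For the Normal–Normal model with known σ², precisions add: τ_n = τ₀ + n/σ².
So 1/σ₀² = 1/1.8166 − 9/17.4 = 0.550479 − 0.517241 = 0.033238.
Hence σ₀² = 1/0.033238 ≈ 30.1.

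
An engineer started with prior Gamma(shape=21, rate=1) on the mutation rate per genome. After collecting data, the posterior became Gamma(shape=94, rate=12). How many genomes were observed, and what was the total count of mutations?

n = 11 genomes with total 73 mutations

A Gamma(α, β) prior (rate parametrization) on a Poisson rate with n observations summing to S gives posterior Gamma(α+S, β+n).
Matching: Σxᵢ = 94 − 21 = 73 and n = 12 − 1 = 11.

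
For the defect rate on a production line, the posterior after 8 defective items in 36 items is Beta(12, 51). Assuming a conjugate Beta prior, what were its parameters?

Beta is conjugate to the binomial likelihood: posterior = Beta(α+s, β+f).
Subtract the data counts: 12−8=4, 51−28=23.

Beta(4, 23)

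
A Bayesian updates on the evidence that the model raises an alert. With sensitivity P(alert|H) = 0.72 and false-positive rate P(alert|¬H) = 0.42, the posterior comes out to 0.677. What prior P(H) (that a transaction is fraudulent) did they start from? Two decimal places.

P(H) = 0.55

In odds form, posterior odds = prior odds × likelihood ratio, so prior odds = posterior odds ÷ LR.
Posterior odds = 0.677/(1−0.677) = 2.0960. LR = 0.72/0.42 = 1.7143.
Prior odds = 2.0960/1.7143 = 1.2227, so P(H) = 1.2227/(1+1.2227) ≈ 0.55.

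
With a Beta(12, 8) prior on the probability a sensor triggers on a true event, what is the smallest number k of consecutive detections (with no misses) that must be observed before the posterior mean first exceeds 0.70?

k = 7

After k detections and 0 misses the posterior is Beta(12+k, 8), with mean (12+k)/(12+8+k).
Set (12+k)/(20+k) > 0.70 and solve: k > (0.70·20 − 12)/(1 − 0.70) = 6.667.
The smallest integer exceeding 6.667 is 7.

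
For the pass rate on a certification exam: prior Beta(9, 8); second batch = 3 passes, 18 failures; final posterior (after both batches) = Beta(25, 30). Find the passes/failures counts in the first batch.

13 passes and 4 failures

Because Beta–binomial updating is additive in the counts, the combined data contributed (α_post−α_prior, β_post−β_prior) successes and failures.
Total across both batches: 25−9=16 passes, 30−8=22 failures.
Subtract the second batch: 16−3=13 passes and 22−18=4 failures.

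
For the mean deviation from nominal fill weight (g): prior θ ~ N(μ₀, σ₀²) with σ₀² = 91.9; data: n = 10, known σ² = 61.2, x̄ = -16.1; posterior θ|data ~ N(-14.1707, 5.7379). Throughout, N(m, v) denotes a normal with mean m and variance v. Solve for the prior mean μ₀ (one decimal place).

The posterior mean is a precision-weighted average: μ_n = (τ₀μ₀ + τ_data·x̄)/(τ₀+τ_data), with τ₀=1/σ₀² and τ_data=n/σ².
Here τ₀ = 1/91.9 = 0.010881 and τ_data = 10/61.2 = 0.163399, so τ_n = 0.174280.
Rearranging for μ₀: μ₀ = (μ_n·τ_n − τ_data·x̄)/τ₀ = (-14.1707·0.174280 − 0.163399·-16.1) / 0.010881 = 0.161054/0.010881 ≈ 14.8.

μ₀ = 14.8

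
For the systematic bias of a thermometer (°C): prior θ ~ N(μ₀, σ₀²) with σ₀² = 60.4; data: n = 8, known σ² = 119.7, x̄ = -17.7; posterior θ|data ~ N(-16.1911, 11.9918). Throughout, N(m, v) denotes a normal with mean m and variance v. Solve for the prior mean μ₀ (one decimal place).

The posterior mean is a precision-weighted average: μ_n = (τ₀μ₀ + τ_data·x̄)/(τ₀+τ_data), with τ₀=1/σ₀² and τ_data=n/σ².
Here τ₀ = 1/60.4 = 0.016556 and τ_data = 8/119.7 = 0.066834, so τ_n = 0.083390.
Rearranging for μ₀: μ₀ = (μ_n·τ_n − τ_data·x̄)/τ₀ = (-16.1911·0.083390 − 0.066834·-17.7) / 0.016556 = -0.167214/0.016556 ≈ -10.1.

μ₀ = -10.1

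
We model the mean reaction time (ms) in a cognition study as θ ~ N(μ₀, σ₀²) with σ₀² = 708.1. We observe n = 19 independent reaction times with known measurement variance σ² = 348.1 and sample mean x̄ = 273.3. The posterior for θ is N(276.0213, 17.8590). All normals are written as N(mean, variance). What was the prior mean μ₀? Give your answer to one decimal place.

The posterior mean is a precision-weighted average: μ_n = (τ₀μ₀ + τ_data·x̄)/(τ₀+τ_data), with τ₀=1/σ₀² and τ_data=n/σ².
Here τ₀ = 1/708.1 = 0.001412 and τ_data = 19/348.1 = 0.054582, so τ_n = 0.055994.
Rearranging for μ₀: μ₀ = (μ_n·τ_n − τ_data·x̄)/τ₀ = (276.0213·0.055994 − 0.054582·273.3) / 0.001412 = 0.538276/0.001412 ≈ 381.2.

μ₀ = 381.2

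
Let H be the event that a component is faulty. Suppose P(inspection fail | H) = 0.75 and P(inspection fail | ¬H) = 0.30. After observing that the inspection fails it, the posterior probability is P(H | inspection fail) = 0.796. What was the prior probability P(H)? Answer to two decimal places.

P(H) = 0.61

In odds form, posterior odds = prior odds × likelihood ratio, so prior odds = posterior odds ÷ LR.
Posterior odds = 0.796/(1−0.796) = 3.9020. LR = 0.75/0.30 = 2.5000.
Prior odds = 3.9020/2.5000 = 1.5608, so P(H) = 1.5608/(1+1.5608) ≈ 0.61.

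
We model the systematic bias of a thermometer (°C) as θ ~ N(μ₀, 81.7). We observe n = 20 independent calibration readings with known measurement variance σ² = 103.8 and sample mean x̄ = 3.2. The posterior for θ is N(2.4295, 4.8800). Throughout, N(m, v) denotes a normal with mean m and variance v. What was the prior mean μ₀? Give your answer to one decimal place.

With known observation variance, the Normal–Normal posterior has precision τ_n = τ₀ + n/σ² and mean μ_n = (τ₀μ₀ + (n/σ²)x̄)/τ_n.
Here τ₀ = 1/81.7 = 0.012240 and τ_data = 20/103.8 = 0.192678, so τ_n = 0.204918.
Rearranging for μ₀: μ₀ = (μ_n·τ_n − τ_data·x̄)/τ₀ = (2.4295·0.204918 − 0.192678·3.2) / 0.012240 = -0.118721/0.012240 ≈ -9.7.

μ₀ = -9.7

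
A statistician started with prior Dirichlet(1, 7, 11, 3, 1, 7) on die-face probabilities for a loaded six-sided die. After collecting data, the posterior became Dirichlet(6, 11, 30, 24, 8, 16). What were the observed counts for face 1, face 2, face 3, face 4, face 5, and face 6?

counts (5, 4, 19, 21, 7, 9)

For a Dirichlet(α) prior with multinomial counts c, the posterior is Dirichlet(α + c) componentwise.
Counts are posterior − prior componentwise: 6−1=5, 11−7=4, 30−11=19, 24−3=21, 8−1=7, 16−7=9.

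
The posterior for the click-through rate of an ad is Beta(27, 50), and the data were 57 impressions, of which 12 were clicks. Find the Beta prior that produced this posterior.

Beta(15, 5)

Beta is conjugate to the binomial likelihood: posterior = Beta(a+s, b+f).
So a = 27 − 12 = 15 and b = 50 − 45 = 5.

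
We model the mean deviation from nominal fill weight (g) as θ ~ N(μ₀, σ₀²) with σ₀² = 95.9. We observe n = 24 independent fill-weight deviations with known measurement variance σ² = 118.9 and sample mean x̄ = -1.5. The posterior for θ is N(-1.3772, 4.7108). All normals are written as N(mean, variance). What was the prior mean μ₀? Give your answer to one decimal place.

μ₀ = 1.0

The posterior mean is a precision-weighted average: μ_n = (τ₀μ₀ + τ_data·x̄)/(τ₀+τ_data), with τ₀=1/σ₀² and τ_data=n/σ².
Here τ₀ = 1/95.9 = 0.010428 and τ_data = 24/118.9 = 0.201850, so τ_n = 0.212278.
Rearranging for μ₀: μ₀ = (μ_n·τ_n − τ_data·x̄)/τ₀ = (-1.3772·0.212278 − 0.201850·-1.5) / 0.010428 = 0.010426/0.010428 ≈ 1.0.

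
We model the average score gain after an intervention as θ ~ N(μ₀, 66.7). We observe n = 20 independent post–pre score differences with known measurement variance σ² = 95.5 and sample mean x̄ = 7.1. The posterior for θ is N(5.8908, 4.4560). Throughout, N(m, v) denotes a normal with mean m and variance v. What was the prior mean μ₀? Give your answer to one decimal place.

μ₀ = -11.0

The posterior mean is a precision-weighted average: μ_n = (τ₀μ₀ + τ_data·x̄)/(τ₀+τ_data), with τ₀=1/σ₀² and τ_data=n/σ².
Here τ₀ = 1/66.7 = 0.014993 and τ_data = 20/95.5 = 0.209424, so τ_n = 0.224417.
Rearranging for μ₀: μ₀ = (μ_n·τ_n − τ_data·x̄)/τ₀ = (5.8908·0.224417 − 0.209424·7.1) / 0.014993 = -0.164915/0.014993 ≈ -11.0.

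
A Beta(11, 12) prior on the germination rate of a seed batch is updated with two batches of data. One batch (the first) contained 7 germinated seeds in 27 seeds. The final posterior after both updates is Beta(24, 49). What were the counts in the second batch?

6 germinated seeds and 17 non-germinating seeds

Sequential conjugate updates are equivalent to a single update on the pooled data, so total successes = posterior α − prior α and total failures = posterior β − prior β.
Total across both batches: 24−11=13 germinated seeds, 49−12=37 non-germinating seeds.
Subtract the first batch: 13−7=6 germinated seeds and 37−20=17 non-germinating seeds.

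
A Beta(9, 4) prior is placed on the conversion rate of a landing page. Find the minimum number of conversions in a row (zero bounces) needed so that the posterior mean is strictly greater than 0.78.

After k conversions and 0 bounces the posterior is Beta(9+k, 4), with mean (9+k)/(9+4+k).
Set (9+k)/(13+k) > 0.78 and solve: k > (0.78·13 − 9)/(1 − 0.78) = 5.182.
The smallest integer exceeding 5.182 is 6.

k = 6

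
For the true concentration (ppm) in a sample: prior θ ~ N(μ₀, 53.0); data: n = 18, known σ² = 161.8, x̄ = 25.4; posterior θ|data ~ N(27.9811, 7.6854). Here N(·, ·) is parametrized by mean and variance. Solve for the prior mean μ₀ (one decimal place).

μ₀ = 43.2

With known observation variance, the Normal–Normal posterior has precision τ_n = τ₀ + n/σ² and mean μ_n = (τ₀μ₀ + (n/σ²)x̄)/τ_n.
Here τ₀ = 1/53.0 = 0.018868 and τ_data = 18/161.8 = 0.111248, so τ_n = 0.130116.
Rearranging for μ₀: μ₀ = (μ_n·τ_n − τ_data·x̄)/τ₀ = (27.9811·0.130116 − 0.111248·25.4) / 0.018868 = 0.815090/0.018868 ≈ 43.2.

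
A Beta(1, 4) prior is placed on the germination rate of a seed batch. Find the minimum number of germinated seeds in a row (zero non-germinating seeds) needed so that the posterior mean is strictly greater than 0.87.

After k germinated seeds and 0 non-germinating seeds the posterior is Beta(1+k, 4), with mean (1+k)/(1+4+k).
Set (1+k)/(5+k) > 0.87 and solve: k > (0.87·5 − 1)/(1 − 0.87) = 25.769.
The smallest integer exceeding 25.769 is 26, and checking k=26: (27)/(31) = 0.8710 > 0.87.

k = 26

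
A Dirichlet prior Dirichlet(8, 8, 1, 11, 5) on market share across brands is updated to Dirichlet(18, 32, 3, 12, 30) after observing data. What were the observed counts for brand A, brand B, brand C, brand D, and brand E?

counts (10, 24, 2, 1, 25)

For a Dirichlet(α) prior with multinomial counts c, the posterior is Dirichlet(α + c) componentwise.
Counts are posterior − prior componentwise: 18−8=10, 32−8=24, 3−1=2, 12−11=1, 30−5=25.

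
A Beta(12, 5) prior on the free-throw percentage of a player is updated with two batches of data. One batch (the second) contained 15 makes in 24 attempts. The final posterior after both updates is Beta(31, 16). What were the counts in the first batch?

4 makes and 2 misses

Because Beta–binomial updating is additive in the counts, the combined data contributed (α_post−α_prior, β_post−β_prior) successes and failures.
Total across both batches: 31−12=19 makes, 16−5=11 misses.
Subtract the second batch: 19−15=4 makes and 11−9=2 misses.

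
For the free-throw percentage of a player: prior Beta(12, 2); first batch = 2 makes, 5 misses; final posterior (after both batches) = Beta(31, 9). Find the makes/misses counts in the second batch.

Because Beta–binomial updating is additive in the counts, the combined data contributed (α_post−α_prior, β_post−β_prior) successes and failures.
Total across both batches: 31−12=19 makes, 9−2=7 misses.
Subtract the first batch: 19−2=17 makes and 7−5=2 misses.

17 makes and 2 misses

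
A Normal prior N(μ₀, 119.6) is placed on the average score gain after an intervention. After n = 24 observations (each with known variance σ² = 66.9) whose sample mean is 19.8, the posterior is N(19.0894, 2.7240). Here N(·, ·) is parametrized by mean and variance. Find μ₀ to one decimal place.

μ₀ = -11.4

The posterior mean is a precision-weighted average: μ_n = (τ₀μ₀ + τ_data·x̄)/(τ₀+τ_data), with τ₀=1/σ₀² and τ_data=n/σ².
Here τ₀ = 1/119.6 = 0.008361 and τ_data = 24/66.9 = 0.358744, so τ_n = 0.367105.
Rearranging for μ₀: μ₀ = (μ_n·τ_n − τ_data·x̄)/τ₀ = (19.0894·0.367105 − 0.358744·19.8) / 0.008361 = -0.095317/0.008361 ≈ -11.4.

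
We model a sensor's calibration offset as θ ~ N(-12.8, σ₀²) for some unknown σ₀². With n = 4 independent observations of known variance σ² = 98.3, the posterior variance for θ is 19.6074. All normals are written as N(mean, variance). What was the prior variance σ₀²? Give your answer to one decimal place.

Posterior precision equals prior precision plus data precision: 1/σ_n² = 1/σ₀² + n/σ².
So 1/σ₀² = 1/19.6074 − 4/98.3 = 0.051001 − 0.040692 = 0.010309.
Hence σ₀² = 1/0.010309 ≈ 97.0.

σ₀² = 97.0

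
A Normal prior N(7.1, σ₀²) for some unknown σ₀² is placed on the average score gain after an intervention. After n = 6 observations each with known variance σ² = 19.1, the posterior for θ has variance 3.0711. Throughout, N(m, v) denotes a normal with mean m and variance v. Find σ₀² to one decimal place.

σ₀² = 87.1

Posterior precision equals prior precision plus data precision: 1/σ_n² = 1/σ₀² + n/σ².
So 1/σ₀² = 1/3.0711 − 6/19.1 = 0.325616 − 0.314136 = 0.011480.
Hence σ₀² = 1/0.011480 ≈ 87.1.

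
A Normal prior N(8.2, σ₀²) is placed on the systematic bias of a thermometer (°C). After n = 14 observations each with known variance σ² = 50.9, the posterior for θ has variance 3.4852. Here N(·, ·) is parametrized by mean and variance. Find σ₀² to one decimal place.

For the Normal–Normal model with known σ², precisions add: τ_n = τ₀ + n/σ².
So 1/σ₀² = 1/3.4852 − 14/50.9 = 0.286928 − 0.275049 = 0.011879.
Hence σ₀² = 1/0.011879 ≈ 84.2.

σ₀² = 84.2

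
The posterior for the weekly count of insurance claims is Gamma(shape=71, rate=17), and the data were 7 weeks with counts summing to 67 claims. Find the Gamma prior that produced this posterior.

A Gamma(α, β) prior (rate parametrization) on a Poisson rate with n observations summing to S gives posterior Gamma(α+S, β+n).
So α = 71 − 67 = 4 and β = 17 − 7 = 10.

Gamma(shape=4, rate=10)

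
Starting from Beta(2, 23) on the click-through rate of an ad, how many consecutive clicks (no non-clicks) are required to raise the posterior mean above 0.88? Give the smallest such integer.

After k clicks and 0 non-clicks the posterior is Beta(2+k, 23), with mean (2+k)/(2+23+k).
Set (2+k)/(25+k) > 0.88 and solve: k > (0.88·25 − 2)/(1 − 0.88) = 166.667.
The smallest integer exceeding 166.667 is 167, and checking k=167: (169)/(192) = 0.8802 > 0.88.

k = 167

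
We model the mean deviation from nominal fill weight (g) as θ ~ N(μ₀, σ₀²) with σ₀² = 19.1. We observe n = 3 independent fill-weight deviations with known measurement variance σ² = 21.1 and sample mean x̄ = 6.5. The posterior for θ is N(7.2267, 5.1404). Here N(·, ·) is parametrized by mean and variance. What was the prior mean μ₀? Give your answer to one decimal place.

μ₀ = 9.2

With known observation variance, the Normal–Normal posterior has precision τ_n = τ₀ + n/σ² and mean μ_n = (τ₀μ₀ + (n/σ²)x̄)/τ_n.
Here τ₀ = 1/19.1 = 0.052356 and τ_data = 3/21.1 = 0.142180, so τ_n = 0.194536.
Rearranging for μ₀: μ₀ = (μ_n·τ_n − τ_data·x̄)/τ₀ = (7.2267·0.194536 − 0.142180·6.5) / 0.052356 = 0.481683/0.052356 ≈ 9.2.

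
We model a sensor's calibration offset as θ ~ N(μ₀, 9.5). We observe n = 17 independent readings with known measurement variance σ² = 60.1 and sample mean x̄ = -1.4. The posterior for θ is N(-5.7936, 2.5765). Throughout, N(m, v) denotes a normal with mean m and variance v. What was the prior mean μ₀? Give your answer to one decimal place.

μ₀ = -17.6

The posterior mean is a precision-weighted average: μ_n = (τ₀μ₀ + τ_data·x̄)/(τ₀+τ_data), with τ₀=1/σ₀² and τ_data=n/σ².
Here τ₀ = 1/9.5 = 0.105263 and τ_data = 17/60.1 = 0.282862, so τ_n = 0.388125.
Rearranging for μ₀: μ₀ = (μ_n·τ_n − τ_data·x̄)/τ₀ = (-5.7936·0.388125 − 0.282862·-1.4) / 0.105263 = -1.852634/0.105263 ≈ -17.6.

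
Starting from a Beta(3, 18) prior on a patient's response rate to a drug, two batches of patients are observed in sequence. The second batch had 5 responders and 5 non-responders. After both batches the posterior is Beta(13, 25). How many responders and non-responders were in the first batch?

5 responders and 2 non-responders

Because Beta–binomial updating is additive in the counts, the combined data contributed (α_post−α_prior, β_post−β_prior) successes and failures.
Total across both batches: 13−3=10 responders, 25−18=7 non-responders.
Subtract the second batch: 10−5=5 responders and 7−5=2 non-responders.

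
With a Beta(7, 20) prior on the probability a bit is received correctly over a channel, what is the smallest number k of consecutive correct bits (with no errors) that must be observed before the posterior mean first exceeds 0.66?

After k correct bits and 0 errors the posterior is Beta(7+k, 20), with mean (7+k)/(7+20+k).
Set (7+k)/(27+k) > 0.66 and solve: k > (0.66·27 − 7)/(1 − 0.66) = 31.824.
The smallest integer exceeding 31.824 is 32.

k = 32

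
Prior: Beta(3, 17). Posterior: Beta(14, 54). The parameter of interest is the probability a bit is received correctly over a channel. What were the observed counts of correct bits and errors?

11 correct bits and 37 errors

Under Beta–binomial conjugacy the posterior parameters are (a+s, b+f).
Match parameters: s=14−3=11, f=54−17=37.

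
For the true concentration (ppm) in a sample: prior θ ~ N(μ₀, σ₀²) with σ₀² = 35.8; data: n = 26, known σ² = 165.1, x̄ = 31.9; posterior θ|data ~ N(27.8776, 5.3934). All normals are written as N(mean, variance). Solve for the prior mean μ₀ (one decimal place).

μ₀ = 5.2

With known observation variance, the Normal–Normal posterior has precision τ_n = τ₀ + n/σ² and mean μ_n = (τ₀μ₀ + (n/σ²)x̄)/τ_n.
Here τ₀ = 1/35.8 = 0.027933 and τ_data = 26/165.1 = 0.157480, so τ_n = 0.185413.
Rearranging for μ₀: μ₀ = (μ_n·τ_n − τ_data·x̄)/τ₀ = (27.8776·0.185413 − 0.157480·31.9) / 0.027933 = 0.145257/0.027933 ≈ 5.2.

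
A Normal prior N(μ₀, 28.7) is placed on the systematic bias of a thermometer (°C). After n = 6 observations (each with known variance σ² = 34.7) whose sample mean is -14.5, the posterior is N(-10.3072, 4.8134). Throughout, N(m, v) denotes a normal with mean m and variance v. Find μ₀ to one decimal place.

The posterior mean is a precision-weighted average: μ_n = (τ₀μ₀ + τ_data·x̄)/(τ₀+τ_data), with τ₀=1/σ₀² and τ_data=n/σ².
Here τ₀ = 1/28.7 = 0.034843 and τ_data = 6/34.7 = 0.172911, so τ_n = 0.207754.
Rearranging for μ₀: μ₀ = (μ_n·τ_n − τ_data·x̄)/τ₀ = (-10.3072·0.207754 − 0.172911·-14.5) / 0.034843 = 0.365847/0.034843 ≈ 10.5.

μ₀ = 10.5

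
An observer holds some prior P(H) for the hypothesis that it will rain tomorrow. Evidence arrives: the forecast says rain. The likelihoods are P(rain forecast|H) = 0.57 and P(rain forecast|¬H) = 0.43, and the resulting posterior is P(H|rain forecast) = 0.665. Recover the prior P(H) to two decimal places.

P(H) = 0.60

In odds form, posterior odds = prior odds × likelihood ratio, so prior odds = posterior odds ÷ LR.
Posterior odds = 0.665/(1−0.665) = 1.9851. LR = 0.57/0.43 = 1.3256.
Prior odds = 1.9851/1.3256 = 1.4975, so P(H) = 1.4975/(1+1.4975) ≈ 0.60.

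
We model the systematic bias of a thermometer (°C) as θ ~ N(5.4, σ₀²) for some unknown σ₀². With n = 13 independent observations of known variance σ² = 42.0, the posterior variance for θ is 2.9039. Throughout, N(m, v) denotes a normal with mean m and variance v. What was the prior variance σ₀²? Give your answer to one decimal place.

Posterior precision equals prior precision plus data precision: 1/σ_n² = 1/σ₀² + n/σ².
So 1/σ₀² = 1/2.9039 − 13/42.0 = 0.344364 − 0.309524 = 0.034840.
Hence σ₀² = 1/0.034840 ≈ 28.7.

σ₀² = 28.7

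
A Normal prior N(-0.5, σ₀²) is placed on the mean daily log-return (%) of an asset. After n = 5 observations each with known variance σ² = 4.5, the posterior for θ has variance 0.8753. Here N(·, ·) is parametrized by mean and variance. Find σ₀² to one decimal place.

For the Normal–Normal model with known σ², precisions add: τ_n = τ₀ + n/σ².
So 1/σ₀² = 1/0.8753 − 5/4.5 = 1.142465 − 1.111111 = 0.031354.
Hence σ₀² = 1/0.031354 ≈ 31.9.

σ₀² = 31.9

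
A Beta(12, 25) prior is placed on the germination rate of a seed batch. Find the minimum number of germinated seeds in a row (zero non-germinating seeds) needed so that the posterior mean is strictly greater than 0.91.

After k germinated seeds and 0 non-germinating seeds the posterior is Beta(12+k, 25), with mean (12+k)/(12+25+k).
Set (12+k)/(37+k) > 0.91 and solve: k > (0.91·37 − 12)/(1 − 0.91) = 240.778.
The smallest integer exceeding 240.778 is 241.

k = 241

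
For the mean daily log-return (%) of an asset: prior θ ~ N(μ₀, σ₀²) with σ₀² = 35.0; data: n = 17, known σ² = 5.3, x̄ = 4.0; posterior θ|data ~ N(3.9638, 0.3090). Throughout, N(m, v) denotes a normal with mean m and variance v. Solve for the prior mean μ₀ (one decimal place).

μ₀ = -0.1

The posterior mean is a precision-weighted average: μ_n = (τ₀μ₀ + τ_data·x̄)/(τ₀+τ_data), with τ₀=1/σ₀² and τ_data=n/σ².
Here τ₀ = 1/35.0 = 0.028571 and τ_data = 17/5.3 = 3.207547, so τ_n = 3.236118.
Rearranging for μ₀: μ₀ = (μ_n·τ_n − τ_data·x̄)/τ₀ = (3.9638·3.236118 − 3.207547·4.0) / 0.028571 = -0.002863/0.028571 ≈ -0.1.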